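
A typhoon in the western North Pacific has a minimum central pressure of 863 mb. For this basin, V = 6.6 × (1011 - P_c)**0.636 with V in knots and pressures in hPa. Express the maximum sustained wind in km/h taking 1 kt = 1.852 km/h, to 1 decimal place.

ΔP = 1011 − 863 = 148 mb.
V ≈ 6.6 × 148^0.636 = 6.6 × 24.004 ≈ 158.427 kt.
158.427 × 1.852 ≈ 293.41 km/h → 293.4 km/h.

293.4 km/h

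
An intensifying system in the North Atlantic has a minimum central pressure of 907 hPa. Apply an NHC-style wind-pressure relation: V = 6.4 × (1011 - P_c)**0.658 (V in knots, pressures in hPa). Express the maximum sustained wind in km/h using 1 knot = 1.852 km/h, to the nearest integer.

252 km/h

ΔP = 1011 − 907 = 104 hPa.
V ≈ 6.4 × 104^0.658 = 6.4 × 21.243 ≈ 135.953 kt.
135.953 × 1.852 ≈ 251.78 km/h → 252 km/h.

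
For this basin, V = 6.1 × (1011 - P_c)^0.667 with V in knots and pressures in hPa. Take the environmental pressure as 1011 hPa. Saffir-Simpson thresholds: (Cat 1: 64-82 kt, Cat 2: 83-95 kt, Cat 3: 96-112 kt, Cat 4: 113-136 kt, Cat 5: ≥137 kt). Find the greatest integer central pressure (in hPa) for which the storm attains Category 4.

931 hPa

Category 4 begins at V = 113 kt.
Required ΔP = (113/6.1)^(1/0.667) = 18.525^1.499 ≈ 79.56 hPa.
P_c ≤ 1011 − 79.56 = 931.44, so the highest integer P_c is 931 hPa.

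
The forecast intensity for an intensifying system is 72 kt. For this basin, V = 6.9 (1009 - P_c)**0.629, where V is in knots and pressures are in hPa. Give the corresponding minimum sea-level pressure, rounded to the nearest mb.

967 mb

ΔP = (V / 6.9)^(1/0.629) = (72/6.9)^1.590.
72/6.9 = 10.435; 10.435^1.590 ≈ 41.61 mb.
P_c = 1009 − 41.61 = 967.39 ≈ 967 mb.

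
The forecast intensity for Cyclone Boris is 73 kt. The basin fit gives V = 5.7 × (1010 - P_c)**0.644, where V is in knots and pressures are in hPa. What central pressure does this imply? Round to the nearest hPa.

958 hPa

ΔP = (V / 5.7)^(1/0.644) = (73/5.7)^1.553.
73/5.7 = 12.807; 12.807^1.553 ≈ 52.44 hPa.
P_c = 1010 − 52.44 = 957.56 ≈ 958 hPa.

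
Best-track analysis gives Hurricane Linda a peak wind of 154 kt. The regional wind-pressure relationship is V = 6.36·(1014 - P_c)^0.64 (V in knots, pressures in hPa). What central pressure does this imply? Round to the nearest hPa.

869 hPa

ΔP = (V / 6.36)^(1/0.64) = (154/6.36)^1.562.
154/6.36 = 24.214; 24.214^1.562 ≈ 145.41 hPa.
P_c = 1014 − 145.41 = 868.59 ≈ 869 hPa.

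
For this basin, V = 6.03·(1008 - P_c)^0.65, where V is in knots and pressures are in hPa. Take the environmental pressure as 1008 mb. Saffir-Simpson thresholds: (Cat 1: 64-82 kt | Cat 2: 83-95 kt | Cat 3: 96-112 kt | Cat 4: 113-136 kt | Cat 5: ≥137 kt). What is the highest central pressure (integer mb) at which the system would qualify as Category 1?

970 mb

Category 1 begins at V = 64 kt.
Required ΔP = (64/6.03)^(1/0.65) = 10.614^1.538 ≈ 37.87 mb.
P_c ≤ 1008 − 37.87 = 970.13, so the highest integer P_c is 970 mb.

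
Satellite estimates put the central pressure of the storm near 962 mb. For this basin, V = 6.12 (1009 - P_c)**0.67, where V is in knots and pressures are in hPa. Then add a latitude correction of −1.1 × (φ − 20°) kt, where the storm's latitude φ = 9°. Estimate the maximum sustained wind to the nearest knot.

93 kt

ΔP = 1009 − 962 = 47 mb.
47^0.67 ≈ 13.192.
V ≈ 6.12 × 13.192 ≈ 80.7 kt.
Latitude correction: −1.1 × (9 − 20) = 12.1 kt.
Corrected V ≈ 92.8 kt → 93 kt.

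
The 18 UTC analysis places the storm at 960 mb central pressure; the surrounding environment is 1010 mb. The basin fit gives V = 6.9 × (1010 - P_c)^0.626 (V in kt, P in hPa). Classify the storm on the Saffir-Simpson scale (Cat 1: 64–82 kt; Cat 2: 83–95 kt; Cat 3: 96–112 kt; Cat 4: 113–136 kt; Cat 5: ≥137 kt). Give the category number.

1

ΔP = 1010 − 960 = 50 mb.
V ≈ 6.9 × 50^0.626 = 6.9 × 11.58 ≈ 80 kt.
80 kt falls in the Category 1 band.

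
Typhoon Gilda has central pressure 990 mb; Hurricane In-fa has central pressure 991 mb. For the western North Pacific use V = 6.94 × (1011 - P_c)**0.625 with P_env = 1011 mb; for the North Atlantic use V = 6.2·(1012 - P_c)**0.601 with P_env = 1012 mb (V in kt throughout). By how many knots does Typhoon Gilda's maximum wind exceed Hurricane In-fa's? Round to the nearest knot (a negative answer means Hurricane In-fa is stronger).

8 kt

Typhoon Gilda: ΔP = 21; V ≈ 6.94 × 21^0.625 ≈ 46.53 kt.
Hurricane In-fa: ΔP = 21; V ≈ 6.2 × 21^0.601 ≈ 38.64 kt.
Difference ≈ 46.53 − 38.64 = 7.89 → 8 kt.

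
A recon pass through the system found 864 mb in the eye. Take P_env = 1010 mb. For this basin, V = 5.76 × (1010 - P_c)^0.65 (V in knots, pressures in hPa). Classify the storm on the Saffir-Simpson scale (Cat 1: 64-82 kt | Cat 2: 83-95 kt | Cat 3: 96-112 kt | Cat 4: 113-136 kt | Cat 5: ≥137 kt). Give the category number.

5

ΔP = 1010 − 864 = 146 mb.
V ≈ 5.76 × 146^0.65 = 5.76 × 25.52 ≈ 147 kt.
147 kt falls in the Category 5 band.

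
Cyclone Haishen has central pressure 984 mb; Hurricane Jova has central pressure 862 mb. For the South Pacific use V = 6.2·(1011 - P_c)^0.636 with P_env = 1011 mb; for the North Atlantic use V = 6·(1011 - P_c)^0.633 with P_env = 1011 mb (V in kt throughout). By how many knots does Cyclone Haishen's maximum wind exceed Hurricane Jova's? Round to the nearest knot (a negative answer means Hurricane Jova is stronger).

-92 kt

Cyclone Haishen: ΔP = 27; V ≈ 6.2 × 27^0.636 ≈ 50.44 kt.
Hurricane Jova: ΔP = 149; V ≈ 6 × 149^0.633 ≈ 142.49 kt.
Difference ≈ 50.44 − 142.49 = -92.05 → -92 kt.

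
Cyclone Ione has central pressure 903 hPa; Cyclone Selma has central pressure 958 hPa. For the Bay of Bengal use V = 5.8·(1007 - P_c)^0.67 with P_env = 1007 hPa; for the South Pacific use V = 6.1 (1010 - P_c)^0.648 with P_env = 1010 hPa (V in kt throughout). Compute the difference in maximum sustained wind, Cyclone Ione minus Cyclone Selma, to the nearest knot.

51 kt

Cyclone Ione: ΔP = 104; V ≈ 5.8 × 104^0.67 ≈ 130.27 kt.
Cyclone Selma: ΔP = 52; V ≈ 6.1 × 52^0.648 ≈ 78.94 kt.
Difference ≈ 130.27 − 78.94 = 51.33 → 51 kt.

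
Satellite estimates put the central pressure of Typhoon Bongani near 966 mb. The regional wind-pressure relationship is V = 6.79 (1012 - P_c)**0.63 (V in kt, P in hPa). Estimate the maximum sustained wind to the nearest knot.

ΔP = 1012 − 966 = 46 mb.
46^0.63 ≈ 11.157.
V ≈ 6.79 × 11.157 ≈ 75.8 kt.

76 kt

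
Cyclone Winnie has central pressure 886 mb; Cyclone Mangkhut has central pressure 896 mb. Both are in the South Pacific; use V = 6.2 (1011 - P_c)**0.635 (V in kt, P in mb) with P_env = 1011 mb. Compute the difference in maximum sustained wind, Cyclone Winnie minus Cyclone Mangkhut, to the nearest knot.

7 kt

Cyclone Winnie: ΔP = 125; V ≈ 6.2 × 125^0.635 ≈ 133.02 kt.
Cyclone Mangkhut: ΔP = 115; V ≈ 6.2 × 115^0.635 ≈ 126.16 kt.
Difference ≈ 133.02 − 126.16 = 6.86 → 7 kt.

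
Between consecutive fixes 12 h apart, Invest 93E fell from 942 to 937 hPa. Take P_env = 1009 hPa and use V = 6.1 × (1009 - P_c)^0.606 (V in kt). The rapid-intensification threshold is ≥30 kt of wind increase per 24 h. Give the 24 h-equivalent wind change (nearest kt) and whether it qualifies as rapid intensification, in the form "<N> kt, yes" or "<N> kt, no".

V₁: ΔP = 67, V ≈ 6.1 × 67^0.606 ≈ 77.97 kt.
V₂: ΔP = 72, V ≈ 6.1 × 72^0.606 ≈ 81.45 kt.
ΔV over 12 h = 3.48 kt → 24 h equivalent = 3.48 × 24/12 ≈ 6.96 kt.
7 kt < 30 kt ⇒ not rapid intensification.

7 kt, no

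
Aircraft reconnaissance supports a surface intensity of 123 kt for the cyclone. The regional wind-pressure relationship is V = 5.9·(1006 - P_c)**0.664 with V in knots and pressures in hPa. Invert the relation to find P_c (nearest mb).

ΔP = (V / 5.9)^(1/0.664) = (123/5.9)^1.506.
123/5.9 = 20.847; 20.847^1.506 ≈ 96.95 mb.
P_c = 1006 − 96.95 = 909.05 ≈ 909 mb.

909 mb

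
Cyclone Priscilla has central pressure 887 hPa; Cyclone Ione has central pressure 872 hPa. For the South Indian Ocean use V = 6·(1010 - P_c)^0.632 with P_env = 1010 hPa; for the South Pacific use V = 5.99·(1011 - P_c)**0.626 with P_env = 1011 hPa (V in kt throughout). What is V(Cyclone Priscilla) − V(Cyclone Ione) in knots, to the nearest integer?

Cyclone Priscilla: ΔP = 123; V ≈ 6 × 123^0.632 ≈ 125.59 kt.
Cyclone Ione: ΔP = 139; V ≈ 5.99 × 139^0.626 ≈ 131.51 kt.
Difference ≈ 125.59 − 131.51 = -5.92 → -6 kt.

-6 kt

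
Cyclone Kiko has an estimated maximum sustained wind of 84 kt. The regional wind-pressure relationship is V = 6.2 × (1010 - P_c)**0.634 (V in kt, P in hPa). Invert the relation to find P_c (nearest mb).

ΔP = (V / 6.2)^(1/0.634) = (84/6.2)^1.577.
84/6.2 = 13.548; 13.548^1.577 ≈ 61.00 mb.
P_c = 1010 − 61.00 = 949.00 ≈ 949 mb.

949 mb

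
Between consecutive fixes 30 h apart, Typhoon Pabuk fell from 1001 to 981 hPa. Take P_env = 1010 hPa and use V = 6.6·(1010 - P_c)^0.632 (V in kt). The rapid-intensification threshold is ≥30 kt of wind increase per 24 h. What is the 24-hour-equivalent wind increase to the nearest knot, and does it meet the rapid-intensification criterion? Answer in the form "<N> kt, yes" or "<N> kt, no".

V₁: ΔP = 9, V ≈ 6.6 × 9^0.632 ≈ 26.46 kt.
V₂: ΔP = 29, V ≈ 6.6 × 29^0.632 ≈ 55.43 kt.
ΔV over 30 h = 28.97 kt → 24 h equivalent = 28.97 × 24/30 ≈ 23.18 kt.
23 kt < 30 kt ⇒ not rapid intensification.

23 kt, no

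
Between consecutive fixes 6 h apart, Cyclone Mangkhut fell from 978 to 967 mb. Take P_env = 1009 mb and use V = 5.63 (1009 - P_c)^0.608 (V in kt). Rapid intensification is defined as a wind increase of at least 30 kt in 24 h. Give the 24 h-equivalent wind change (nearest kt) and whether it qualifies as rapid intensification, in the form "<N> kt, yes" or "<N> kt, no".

V₁: ΔP = 31, V ≈ 5.63 × 31^0.608 ≈ 45.42 kt.
V₂: ΔP = 42, V ≈ 5.63 × 42^0.608 ≈ 54.63 kt.
ΔV over 6 h = 9.21 kt → 24 h equivalent = 9.21 × 24/6 ≈ 36.84 kt.
37 kt ≥ 30 kt ⇒ rapid intensification.

37 kt, yes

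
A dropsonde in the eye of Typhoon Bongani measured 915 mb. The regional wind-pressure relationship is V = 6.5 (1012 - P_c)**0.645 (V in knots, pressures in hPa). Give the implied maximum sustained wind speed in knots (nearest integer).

124 kt

ΔP = 1012 − 915 = 97 mb.
97^0.645 ≈ 19.119.
V ≈ 6.5 × 19.119 ≈ 124.3 kt.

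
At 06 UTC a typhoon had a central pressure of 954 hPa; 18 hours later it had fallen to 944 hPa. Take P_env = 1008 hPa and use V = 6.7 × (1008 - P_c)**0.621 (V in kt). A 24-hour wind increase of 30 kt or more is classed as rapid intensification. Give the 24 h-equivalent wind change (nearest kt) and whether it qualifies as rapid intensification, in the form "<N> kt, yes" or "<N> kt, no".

V₁: ΔP = 54, V ≈ 6.7 × 54^0.621 ≈ 79.78 kt.
V₂: ΔP = 64, V ≈ 6.7 × 64^0.621 ≈ 88.66 kt.
ΔV over 18 h = 8.88 kt → 24 h equivalent = 8.88 × 24/18 ≈ 11.84 kt.
12 kt < 30 kt ⇒ not rapid intensification.

12 kt, no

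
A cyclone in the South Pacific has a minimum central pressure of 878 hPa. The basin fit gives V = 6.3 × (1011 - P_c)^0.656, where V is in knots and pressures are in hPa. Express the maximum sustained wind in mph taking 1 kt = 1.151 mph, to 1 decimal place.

179.3 mph

ΔP = 1011 − 878 = 133 hPa.
V ≈ 6.3 × 133^0.656 = 6.3 × 24.731 ≈ 155.807 kt.
155.807 × 1.151 ≈ 179.33 mph → 179.3 mph.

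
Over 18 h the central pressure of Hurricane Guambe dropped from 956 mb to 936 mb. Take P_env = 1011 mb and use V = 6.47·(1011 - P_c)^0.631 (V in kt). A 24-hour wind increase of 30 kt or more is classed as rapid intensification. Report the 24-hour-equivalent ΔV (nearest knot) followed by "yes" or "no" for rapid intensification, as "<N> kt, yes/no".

V₁: ΔP = 55, V ≈ 6.47 × 55^0.631 ≈ 81.11 kt.
V₂: ΔP = 75, V ≈ 6.47 × 75^0.631 ≈ 98.64 kt.
ΔV over 18 h = 17.53 kt → 24 h equivalent = 17.53 × 24/18 ≈ 23.37 kt.
23 kt < 30 kt ⇒ not rapid intensification.

23 kt, no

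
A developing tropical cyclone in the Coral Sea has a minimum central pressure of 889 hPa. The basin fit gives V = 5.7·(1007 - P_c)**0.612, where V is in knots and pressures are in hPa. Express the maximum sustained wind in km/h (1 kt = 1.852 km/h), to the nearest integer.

ΔP = 1007 − 889 = 118 hPa.
V ≈ 5.7 × 118^0.612 = 5.7 × 18.535 ≈ 105.649 kt.
105.649 × 1.852 ≈ 195.66 km/h → 196 km/h.

196 km/h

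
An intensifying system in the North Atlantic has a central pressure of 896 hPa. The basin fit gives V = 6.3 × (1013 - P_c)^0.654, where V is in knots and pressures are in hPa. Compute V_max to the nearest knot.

ΔP = 1013 − 896 = 117 hPa.
117^0.654 ≈ 22.521.
V ≈ 6.3 × 22.521 ≈ 141.9 kt.

142 kt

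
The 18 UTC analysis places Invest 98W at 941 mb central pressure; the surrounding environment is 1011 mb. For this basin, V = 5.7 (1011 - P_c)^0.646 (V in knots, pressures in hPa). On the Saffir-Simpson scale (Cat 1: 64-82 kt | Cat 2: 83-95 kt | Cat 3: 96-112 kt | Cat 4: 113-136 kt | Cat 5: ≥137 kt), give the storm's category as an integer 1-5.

2

ΔP = 1011 − 941 = 70 mb.
V ≈ 5.7 × 70^0.646 = 5.7 × 15.56 ≈ 89 kt.
89 kt falls in the Category 2 band.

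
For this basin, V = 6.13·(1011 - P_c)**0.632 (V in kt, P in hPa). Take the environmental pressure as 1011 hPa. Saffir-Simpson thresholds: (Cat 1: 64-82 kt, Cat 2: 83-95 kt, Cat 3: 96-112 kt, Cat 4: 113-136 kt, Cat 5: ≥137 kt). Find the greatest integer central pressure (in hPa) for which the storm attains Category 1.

Category 1 begins at V = 64 kt.
Required ΔP = (64/6.13)^(1/0.632) = 10.440^1.582 ≈ 40.92 hPa.
P_c ≤ 1011 − 40.92 = 970.08, so the highest integer P_c is 970 hPa.

970 hPa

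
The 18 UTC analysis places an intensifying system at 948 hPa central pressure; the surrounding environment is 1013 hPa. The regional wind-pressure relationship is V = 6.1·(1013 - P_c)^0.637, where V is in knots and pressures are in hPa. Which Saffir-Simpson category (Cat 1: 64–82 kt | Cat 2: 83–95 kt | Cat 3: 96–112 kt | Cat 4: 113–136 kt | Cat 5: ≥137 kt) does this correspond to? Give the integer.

2

ΔP = 1013 − 948 = 65 hPa.
V ≈ 6.1 × 65^0.637 = 6.1 × 14.28 ≈ 87 kt.
87 kt falls in the Category 2 band.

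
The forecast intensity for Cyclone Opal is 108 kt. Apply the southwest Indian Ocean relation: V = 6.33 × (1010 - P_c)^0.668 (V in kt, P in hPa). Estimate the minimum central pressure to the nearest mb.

ΔP = (V / 6.33)^(1/0.668) = (108/6.33)^1.497.
108/6.33 = 17.062; 17.062^1.497 ≈ 69.88 mb.
P_c = 1010 − 69.88 = 940.12 ≈ 940 mb.

940 mb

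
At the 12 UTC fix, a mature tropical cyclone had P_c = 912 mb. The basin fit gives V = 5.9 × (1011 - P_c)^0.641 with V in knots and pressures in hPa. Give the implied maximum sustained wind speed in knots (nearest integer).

112 kt

ΔP = 1011 − 912 = 99 mb.
99^0.641 ≈ 19.020.
V ≈ 5.9 × 19.020 ≈ 112.2 kt.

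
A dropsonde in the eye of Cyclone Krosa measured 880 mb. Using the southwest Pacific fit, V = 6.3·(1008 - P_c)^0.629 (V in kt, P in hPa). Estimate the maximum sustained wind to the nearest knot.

133 kt

ΔP = 1008 − 880 = 128 mb.
128^0.629 ≈ 21.156.
V ≈ 6.3 × 21.156 ≈ 133.3 kt.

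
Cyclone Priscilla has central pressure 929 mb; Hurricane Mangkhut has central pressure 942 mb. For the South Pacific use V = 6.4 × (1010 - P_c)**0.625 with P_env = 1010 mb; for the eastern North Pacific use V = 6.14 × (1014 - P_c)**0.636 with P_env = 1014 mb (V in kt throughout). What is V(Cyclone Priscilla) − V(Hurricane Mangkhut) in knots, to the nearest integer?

7 kt

Cyclone Priscilla: ΔP = 81; V ≈ 6.4 × 81^0.625 ≈ 99.77 kt.
Hurricane Mangkhut: ΔP = 72; V ≈ 6.14 × 72^0.636 ≈ 93.20 kt.
Difference ≈ 99.77 − 93.20 = 6.57 → 7 kt.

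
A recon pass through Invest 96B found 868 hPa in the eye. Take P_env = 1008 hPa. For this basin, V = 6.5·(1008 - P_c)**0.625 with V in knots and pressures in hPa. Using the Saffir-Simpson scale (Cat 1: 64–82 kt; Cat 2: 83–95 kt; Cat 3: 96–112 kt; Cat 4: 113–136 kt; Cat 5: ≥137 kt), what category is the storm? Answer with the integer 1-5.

ΔP = 1008 − 868 = 140 hPa.
V ≈ 6.5 × 140^0.625 = 6.5 × 21.94 ≈ 143 kt.
143 kt falls in the Category 5 band.

5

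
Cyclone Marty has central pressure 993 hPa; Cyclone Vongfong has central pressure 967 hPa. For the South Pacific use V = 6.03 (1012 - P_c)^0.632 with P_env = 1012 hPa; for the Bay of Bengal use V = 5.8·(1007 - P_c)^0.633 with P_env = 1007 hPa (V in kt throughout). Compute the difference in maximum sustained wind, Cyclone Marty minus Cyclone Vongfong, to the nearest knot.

Cyclone Marty: ΔP = 19; V ≈ 6.03 × 19^0.632 ≈ 38.77 kt.
Cyclone Vongfong: ΔP = 40; V ≈ 5.8 × 40^0.633 ≈ 59.91 kt.
Difference ≈ 38.77 − 59.91 = -21.14 → -21 kt.

-21 kt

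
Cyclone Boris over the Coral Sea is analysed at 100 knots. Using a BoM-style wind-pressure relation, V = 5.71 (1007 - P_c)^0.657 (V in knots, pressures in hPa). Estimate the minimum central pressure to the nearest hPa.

929 hPa

ΔP = (V / 5.71)^(1/0.657) = (100/5.71)^1.522.
100/5.71 = 17.513; 17.513^1.522 ≈ 78.07 hPa.
P_c = 1007 − 78.07 = 928.93 ≈ 929 hPa.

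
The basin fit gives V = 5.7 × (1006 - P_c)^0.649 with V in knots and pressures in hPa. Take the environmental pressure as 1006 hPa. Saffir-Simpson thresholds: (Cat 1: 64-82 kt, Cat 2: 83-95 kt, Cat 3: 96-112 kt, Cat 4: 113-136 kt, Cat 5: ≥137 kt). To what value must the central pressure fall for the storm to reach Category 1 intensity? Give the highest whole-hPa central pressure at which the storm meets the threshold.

964 hPa

Category 1 begins at V = 64 kt.
Required ΔP = (64/5.7)^(1/0.649) = 11.228^1.541 ≈ 41.53 hPa.
P_c ≤ 1006 − 41.53 = 964.47, so the highest integer P_c is 964 hPa.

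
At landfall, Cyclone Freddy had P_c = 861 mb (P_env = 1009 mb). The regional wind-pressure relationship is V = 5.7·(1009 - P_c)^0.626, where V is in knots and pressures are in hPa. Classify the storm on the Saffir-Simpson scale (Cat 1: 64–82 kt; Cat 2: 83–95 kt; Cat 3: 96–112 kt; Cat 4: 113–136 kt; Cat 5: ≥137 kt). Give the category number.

4

ΔP = 1009 − 861 = 148 mb.
V ≈ 5.7 × 148^0.626 = 5.7 × 22.83 ≈ 130 kt.
130 kt falls in the Category 4 band.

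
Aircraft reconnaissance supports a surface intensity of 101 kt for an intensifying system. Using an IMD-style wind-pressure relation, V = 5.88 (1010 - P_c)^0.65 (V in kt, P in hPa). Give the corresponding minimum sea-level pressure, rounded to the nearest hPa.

931 hPa

ΔP = (V / 5.88)^(1/0.65) = (101/5.88)^1.538.
101/5.88 = 17.177; 17.177^1.538 ≈ 79.42 hPa.
P_c = 1010 − 79.42 = 930.58 ≈ 931 hPa.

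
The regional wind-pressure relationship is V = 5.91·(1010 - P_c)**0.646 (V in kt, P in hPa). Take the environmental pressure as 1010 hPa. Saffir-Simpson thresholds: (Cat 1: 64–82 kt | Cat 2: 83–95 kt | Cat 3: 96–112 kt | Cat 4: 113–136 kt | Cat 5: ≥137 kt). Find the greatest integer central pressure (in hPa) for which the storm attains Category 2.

950 hPa

Category 2 begins at V = 83 kt.
Required ΔP = (83/5.91)^(1/0.646) = 14.044^1.548 ≈ 59.74 hPa.
P_c ≤ 1010 − 59.74 = 950.26, so the highest integer P_c is 950 hPa.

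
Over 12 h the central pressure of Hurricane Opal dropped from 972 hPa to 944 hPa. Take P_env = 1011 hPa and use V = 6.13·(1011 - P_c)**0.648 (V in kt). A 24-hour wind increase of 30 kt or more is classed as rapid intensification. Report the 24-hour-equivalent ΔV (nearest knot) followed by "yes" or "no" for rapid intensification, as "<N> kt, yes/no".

V₁: ΔP = 39, V ≈ 6.13 × 39^0.648 ≈ 65.84 kt.
V₂: ΔP = 67, V ≈ 6.13 × 67^0.648 ≈ 93.49 kt.
ΔV over 12 h = 27.65 kt → 24 h equivalent = 27.65 × 24/12 ≈ 55.30 kt.
55 kt ≥ 30 kt ⇒ rapid intensification.

55 kt, yes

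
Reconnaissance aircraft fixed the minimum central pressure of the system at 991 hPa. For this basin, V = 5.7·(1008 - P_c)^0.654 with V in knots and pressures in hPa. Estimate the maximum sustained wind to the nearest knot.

ΔP = 1008 − 991 = 17 hPa.
17^0.654 ≈ 6.378.
V ≈ 5.7 × 6.378 ≈ 36.4 kt.

36 kt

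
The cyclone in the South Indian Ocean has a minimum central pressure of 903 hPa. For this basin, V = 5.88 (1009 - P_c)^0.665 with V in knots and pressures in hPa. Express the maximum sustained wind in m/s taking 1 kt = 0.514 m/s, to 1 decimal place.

67.2 m/s

ΔP = 1009 − 903 = 106 hPa.
V ≈ 5.88 × 106^0.665 = 5.88 × 22.224 ≈ 130.679 kt.
130.679 × 0.514 ≈ 67.17 m/s → 67.2 m/s.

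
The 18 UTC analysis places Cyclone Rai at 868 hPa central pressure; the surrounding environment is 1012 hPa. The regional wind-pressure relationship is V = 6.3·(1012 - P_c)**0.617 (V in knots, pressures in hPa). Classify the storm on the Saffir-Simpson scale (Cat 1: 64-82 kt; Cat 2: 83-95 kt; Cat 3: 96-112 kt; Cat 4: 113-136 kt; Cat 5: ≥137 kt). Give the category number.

ΔP = 1012 − 868 = 144 hPa.
V ≈ 6.3 × 144^0.617 = 6.3 × 21.46 ≈ 135 kt.
135 kt falls in the Category 4 band.

4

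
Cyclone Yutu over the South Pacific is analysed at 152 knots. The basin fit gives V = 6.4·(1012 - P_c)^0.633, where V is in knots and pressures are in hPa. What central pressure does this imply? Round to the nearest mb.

863 mb

ΔP = (V / 6.4)^(1/0.633) = (152/6.4)^1.580.
152/6.4 = 23.750; 23.750^1.580 ≈ 149.02 mb.
P_c = 1012 − 149.02 = 862.98 ≈ 863 mb.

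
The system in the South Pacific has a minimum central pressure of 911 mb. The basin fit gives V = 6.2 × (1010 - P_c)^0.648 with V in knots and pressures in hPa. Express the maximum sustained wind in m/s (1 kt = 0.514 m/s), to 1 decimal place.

62.6 m/s

ΔP = 1010 − 911 = 99 mb.
V ≈ 6.2 × 99^0.648 = 6.2 × 19.641 ≈ 121.776 kt.
121.776 × 0.514 ≈ 62.59 m/s → 62.6 m/s.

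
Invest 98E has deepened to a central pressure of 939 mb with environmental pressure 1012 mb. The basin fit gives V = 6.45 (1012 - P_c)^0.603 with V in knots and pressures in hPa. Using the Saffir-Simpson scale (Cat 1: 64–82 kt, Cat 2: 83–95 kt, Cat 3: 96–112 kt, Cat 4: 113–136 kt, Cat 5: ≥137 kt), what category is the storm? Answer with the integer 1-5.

ΔP = 1012 − 939 = 73 mb.
V ≈ 6.45 × 73^0.603 = 6.45 × 13.29 ≈ 86 kt.
86 kt falls in the Category 2 band.

2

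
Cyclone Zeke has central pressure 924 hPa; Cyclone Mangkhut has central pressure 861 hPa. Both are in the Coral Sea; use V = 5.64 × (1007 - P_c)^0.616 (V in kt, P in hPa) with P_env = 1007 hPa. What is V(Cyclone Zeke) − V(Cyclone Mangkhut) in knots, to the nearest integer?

-36 kt

Cyclone Zeke: ΔP = 83; V ≈ 5.64 × 83^0.616 ≈ 85.79 kt.
Cyclone Mangkhut: ΔP = 146; V ≈ 5.64 × 146^0.616 ≈ 121.48 kt.
Difference ≈ 85.79 − 121.48 = -35.69 → -36 kt.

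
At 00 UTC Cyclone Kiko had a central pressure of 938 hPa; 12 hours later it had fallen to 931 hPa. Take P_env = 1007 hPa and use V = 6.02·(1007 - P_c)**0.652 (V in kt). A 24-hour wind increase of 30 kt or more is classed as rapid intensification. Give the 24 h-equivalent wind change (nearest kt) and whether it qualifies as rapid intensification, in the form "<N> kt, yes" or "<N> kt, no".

12 kt, no

V₁: ΔP = 69, V ≈ 6.02 × 69^0.652 ≈ 95.18 kt.
V₂: ΔP = 76, V ≈ 6.02 × 76^0.652 ≈ 101.36 kt.
ΔV over 12 h = 6.18 kt → 24 h equivalent = 6.18 × 24/12 ≈ 12.36 kt.
12 kt < 30 kt ⇒ not rapid intensification.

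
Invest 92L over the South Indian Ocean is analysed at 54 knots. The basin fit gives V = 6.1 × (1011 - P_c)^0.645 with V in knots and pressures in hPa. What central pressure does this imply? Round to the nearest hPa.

982 hPa

ΔP = (V / 6.1)^(1/0.645) = (54/6.1)^1.550.
54/6.1 = 8.852; 8.852^1.550 ≈ 29.40 hPa.
P_c = 1011 − 29.40 = 981.60 ≈ 982 hPa.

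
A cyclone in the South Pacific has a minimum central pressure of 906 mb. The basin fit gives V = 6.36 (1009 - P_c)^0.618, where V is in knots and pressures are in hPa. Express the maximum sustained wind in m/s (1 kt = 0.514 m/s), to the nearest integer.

57 m/s

ΔP = 1009 − 906 = 103 mb.
V ≈ 6.36 × 103^0.618 = 6.36 × 17.536 ≈ 111.530 kt.
111.530 × 0.514 ≈ 57.33 m/s → 57 m/s.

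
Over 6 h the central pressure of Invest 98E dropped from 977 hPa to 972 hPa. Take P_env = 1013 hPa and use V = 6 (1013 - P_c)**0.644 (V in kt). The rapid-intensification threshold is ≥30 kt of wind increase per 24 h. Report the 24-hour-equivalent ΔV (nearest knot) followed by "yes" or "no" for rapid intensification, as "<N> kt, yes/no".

21 kt, no

V₁: ΔP = 36, V ≈ 6 × 36^0.644 ≈ 60.31 kt.
V₂: ΔP = 41, V ≈ 6 × 41^0.644 ≈ 65.58 kt.
ΔV over 6 h = 5.27 kt → 24 h equivalent = 5.27 × 24/6 ≈ 21.08 kt.
21 kt < 30 kt ⇒ not rapid intensification.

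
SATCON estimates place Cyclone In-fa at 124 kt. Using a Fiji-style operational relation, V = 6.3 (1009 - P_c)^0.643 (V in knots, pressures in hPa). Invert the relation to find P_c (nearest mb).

906 mb

ΔP = (V / 6.3)^(1/0.643) = (124/6.3)^1.555.
124/6.3 = 19.683; 19.683^1.555 ≈ 102.94 mb.
P_c = 1009 − 102.94 = 906.06 ≈ 906 mb.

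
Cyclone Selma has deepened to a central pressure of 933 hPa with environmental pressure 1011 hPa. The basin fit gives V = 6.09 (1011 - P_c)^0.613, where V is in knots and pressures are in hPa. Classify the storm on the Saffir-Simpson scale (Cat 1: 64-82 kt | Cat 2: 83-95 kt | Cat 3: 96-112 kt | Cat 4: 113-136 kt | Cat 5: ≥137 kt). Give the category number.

2

ΔP = 1011 − 933 = 78 hPa.
V ≈ 6.09 × 78^0.613 = 6.09 × 14.45 ≈ 88 kt.
88 kt falls in the Category 2 band.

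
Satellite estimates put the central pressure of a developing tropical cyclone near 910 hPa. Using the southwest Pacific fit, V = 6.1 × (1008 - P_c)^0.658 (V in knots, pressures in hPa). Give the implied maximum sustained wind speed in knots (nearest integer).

125 kt

ΔP = 1008 − 910 = 98 hPa.
98^0.658 ≈ 20.428.
V ≈ 6.1 × 20.428 ≈ 124.6 kt.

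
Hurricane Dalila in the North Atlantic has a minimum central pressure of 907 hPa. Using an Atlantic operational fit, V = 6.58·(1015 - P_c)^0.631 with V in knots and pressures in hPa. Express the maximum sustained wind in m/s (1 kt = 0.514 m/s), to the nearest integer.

65 m/s

ΔP = 1015 − 907 = 108 hPa.
V ≈ 6.58 × 108^0.631 = 6.58 × 19.191 ≈ 126.275 kt.
126.275 × 0.514 ≈ 64.91 m/s → 65 m/s.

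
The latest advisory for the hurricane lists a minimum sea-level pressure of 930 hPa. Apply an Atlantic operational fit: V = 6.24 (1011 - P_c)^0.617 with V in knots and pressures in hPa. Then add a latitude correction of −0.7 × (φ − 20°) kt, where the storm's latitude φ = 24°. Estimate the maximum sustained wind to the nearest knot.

ΔP = 1011 − 930 = 81 hPa.
81^0.617 ≈ 15.050.
V ≈ 6.24 × 15.050 ≈ 93.9 kt.
Latitude correction: −0.7 × (24 − 20) = -2.8 kt.
Corrected V ≈ 91.1 kt → 91 kt.

91 kt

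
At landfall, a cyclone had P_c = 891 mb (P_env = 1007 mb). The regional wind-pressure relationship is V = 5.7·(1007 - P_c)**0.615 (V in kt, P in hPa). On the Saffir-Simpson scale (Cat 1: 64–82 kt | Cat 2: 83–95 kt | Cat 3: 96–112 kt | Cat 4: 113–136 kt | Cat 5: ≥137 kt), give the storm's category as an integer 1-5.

3

ΔP = 1007 − 891 = 116 mb.
V ≈ 5.7 × 116^0.615 = 5.7 × 18.61 ≈ 106 kt.
106 kt falls in the Category 3 band.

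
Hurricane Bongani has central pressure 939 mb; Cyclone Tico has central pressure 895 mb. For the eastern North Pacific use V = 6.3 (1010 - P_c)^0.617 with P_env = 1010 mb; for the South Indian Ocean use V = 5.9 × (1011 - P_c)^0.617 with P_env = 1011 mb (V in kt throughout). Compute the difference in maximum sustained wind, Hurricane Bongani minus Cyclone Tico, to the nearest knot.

-23 kt

Hurricane Bongani: ΔP = 71; V ≈ 6.3 × 71^0.617 ≈ 87.41 kt.
Cyclone Tico: ΔP = 116; V ≈ 5.9 × 116^0.617 ≈ 110.82 kt.
Difference ≈ 87.41 − 110.82 = -23.41 → -23 kt.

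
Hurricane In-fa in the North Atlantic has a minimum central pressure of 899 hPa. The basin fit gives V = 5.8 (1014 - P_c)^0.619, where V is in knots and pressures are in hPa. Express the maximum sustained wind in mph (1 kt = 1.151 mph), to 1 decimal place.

ΔP = 1014 − 899 = 115 hPa.
V ≈ 5.8 × 115^0.619 = 5.8 × 18.861 ≈ 109.396 kt.
109.396 × 1.151 ≈ 125.91 mph → 125.9 mph.

125.9 mph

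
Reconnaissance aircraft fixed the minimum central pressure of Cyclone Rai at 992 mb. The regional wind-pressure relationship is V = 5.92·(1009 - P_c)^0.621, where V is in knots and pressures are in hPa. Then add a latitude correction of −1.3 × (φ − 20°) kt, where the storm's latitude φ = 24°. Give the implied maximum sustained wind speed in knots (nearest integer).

29 kt

ΔP = 1009 − 992 = 17 mb.
17^0.621 ≈ 5.809.
V ≈ 5.92 × 5.809 ≈ 34.4 kt.
Latitude correction: −1.3 × (24 − 20) = -5.2 kt.
Corrected V ≈ 29.2 kt → 29 kt.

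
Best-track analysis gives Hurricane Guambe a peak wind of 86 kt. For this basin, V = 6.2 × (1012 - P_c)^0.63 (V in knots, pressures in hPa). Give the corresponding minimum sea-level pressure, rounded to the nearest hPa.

ΔP = (V / 6.2)^(1/0.63) = (86/6.2)^1.587.
86/6.2 = 13.871; 13.871^1.587 ≈ 64.99 hPa.
P_c = 1012 − 64.99 = 947.01 ≈ 947 hPa.

947 hPa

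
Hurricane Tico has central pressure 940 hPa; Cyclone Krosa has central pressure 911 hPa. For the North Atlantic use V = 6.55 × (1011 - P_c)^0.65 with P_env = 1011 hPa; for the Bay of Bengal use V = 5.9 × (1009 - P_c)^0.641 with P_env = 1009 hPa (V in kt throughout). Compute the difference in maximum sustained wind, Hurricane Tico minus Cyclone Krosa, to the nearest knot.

Hurricane Tico: ΔP = 71; V ≈ 6.55 × 71^0.65 ≈ 104.61 kt.
Cyclone Krosa: ΔP = 98; V ≈ 5.9 × 98^0.641 ≈ 111.49 kt.
Difference ≈ 104.61 − 111.49 = -6.88 → -7 kt.

-7 kt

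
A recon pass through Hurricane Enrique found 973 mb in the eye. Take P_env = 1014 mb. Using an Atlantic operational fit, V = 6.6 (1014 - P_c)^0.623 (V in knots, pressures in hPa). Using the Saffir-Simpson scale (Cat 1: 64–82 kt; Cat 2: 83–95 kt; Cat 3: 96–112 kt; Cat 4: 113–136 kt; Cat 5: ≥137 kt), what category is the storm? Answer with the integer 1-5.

1

ΔP = 1014 − 973 = 41 mb.
V ≈ 6.6 × 41^0.623 = 6.6 × 10.11 ≈ 67 kt.
67 kt falls in the Category 1 band.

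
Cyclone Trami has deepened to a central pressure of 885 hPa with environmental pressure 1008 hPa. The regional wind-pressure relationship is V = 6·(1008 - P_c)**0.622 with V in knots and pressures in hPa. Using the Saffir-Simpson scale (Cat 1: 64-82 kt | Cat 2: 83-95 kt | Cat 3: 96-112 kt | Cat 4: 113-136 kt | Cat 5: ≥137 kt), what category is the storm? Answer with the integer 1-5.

ΔP = 1008 − 885 = 123 hPa.
V ≈ 6 × 123^0.622 = 6 × 19.95 ≈ 120 kt.
120 kt falls in the Category 4 band.

4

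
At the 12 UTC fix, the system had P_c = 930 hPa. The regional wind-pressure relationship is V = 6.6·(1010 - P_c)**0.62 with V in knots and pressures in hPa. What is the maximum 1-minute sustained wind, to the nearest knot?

ΔP = 1010 − 930 = 80 hPa.
80^0.62 ≈ 15.133.
V ≈ 6.6 × 15.133 ≈ 99.9 kt.

100 kt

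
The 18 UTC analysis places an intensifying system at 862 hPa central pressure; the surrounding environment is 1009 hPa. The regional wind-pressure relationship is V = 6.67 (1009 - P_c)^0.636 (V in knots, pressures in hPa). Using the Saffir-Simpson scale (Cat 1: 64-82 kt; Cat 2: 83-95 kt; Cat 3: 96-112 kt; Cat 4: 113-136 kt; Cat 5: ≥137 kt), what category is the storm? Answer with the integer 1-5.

5

ΔP = 1009 − 862 = 147 hPa.
V ≈ 6.67 × 147^0.636 = 6.67 × 23.90 ≈ 159 kt.
159 kt falls in the Category 5 band.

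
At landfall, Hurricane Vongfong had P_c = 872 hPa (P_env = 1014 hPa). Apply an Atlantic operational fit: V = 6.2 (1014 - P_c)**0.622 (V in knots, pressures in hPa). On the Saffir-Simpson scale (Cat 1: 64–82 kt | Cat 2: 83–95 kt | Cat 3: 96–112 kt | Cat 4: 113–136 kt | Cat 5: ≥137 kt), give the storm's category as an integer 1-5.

4

ΔP = 1014 − 872 = 142 hPa.
V ≈ 6.2 × 142^0.622 = 6.2 × 21.81 ≈ 135 kt.
135 kt falls in the Category 4 band.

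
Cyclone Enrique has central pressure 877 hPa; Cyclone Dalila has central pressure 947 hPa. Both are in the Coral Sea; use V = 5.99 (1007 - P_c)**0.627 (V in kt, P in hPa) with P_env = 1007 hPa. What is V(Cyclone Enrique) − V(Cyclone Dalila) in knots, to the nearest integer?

49 kt

Cyclone Enrique: ΔP = 130; V ≈ 5.99 × 130^0.627 ≈ 126.73 kt.
Cyclone Dalila: ΔP = 60; V ≈ 5.99 × 60^0.627 ≈ 78.04 kt.
Difference ≈ 126.73 − 78.04 = 48.69 → 49 kt.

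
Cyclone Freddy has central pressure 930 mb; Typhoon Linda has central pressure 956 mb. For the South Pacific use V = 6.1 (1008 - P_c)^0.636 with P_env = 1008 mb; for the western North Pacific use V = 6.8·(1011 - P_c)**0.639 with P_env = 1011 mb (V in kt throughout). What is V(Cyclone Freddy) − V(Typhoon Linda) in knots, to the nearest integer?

Cyclone Freddy: ΔP = 78; V ≈ 6.1 × 78^0.636 ≈ 97.43 kt.
Typhoon Linda: ΔP = 55; V ≈ 6.8 × 55^0.639 ≈ 88.02 kt.
Difference ≈ 97.43 − 88.02 = 9.41 → 9 kt.

9 kt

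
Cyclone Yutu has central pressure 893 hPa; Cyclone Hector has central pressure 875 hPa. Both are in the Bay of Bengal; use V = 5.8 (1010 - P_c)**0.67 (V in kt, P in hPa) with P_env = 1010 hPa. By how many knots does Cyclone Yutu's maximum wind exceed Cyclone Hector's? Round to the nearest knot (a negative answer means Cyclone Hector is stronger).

Cyclone Yutu: ΔP = 117; V ≈ 5.8 × 117^0.67 ≈ 140.97 kt.
Cyclone Hector: ΔP = 135; V ≈ 5.8 × 135^0.67 ≈ 155.15 kt.
Difference ≈ 140.97 − 155.15 = -14.18 → -14 kt.

-14 kt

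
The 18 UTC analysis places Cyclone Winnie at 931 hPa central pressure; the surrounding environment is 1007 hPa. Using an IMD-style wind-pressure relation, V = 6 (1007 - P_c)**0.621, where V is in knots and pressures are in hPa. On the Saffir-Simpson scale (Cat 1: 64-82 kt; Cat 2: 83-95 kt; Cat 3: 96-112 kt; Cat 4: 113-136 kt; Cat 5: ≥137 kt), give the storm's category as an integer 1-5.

ΔP = 1007 − 931 = 76 hPa.
V ≈ 6 × 76^0.621 = 6 × 14.72 ≈ 88 kt.
88 kt falls in the Category 2 band.

2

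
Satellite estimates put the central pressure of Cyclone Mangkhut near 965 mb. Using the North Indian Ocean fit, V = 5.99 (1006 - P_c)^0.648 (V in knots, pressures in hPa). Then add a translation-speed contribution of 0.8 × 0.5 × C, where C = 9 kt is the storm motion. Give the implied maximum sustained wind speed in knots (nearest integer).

ΔP = 1006 − 965 = 41 mb.
41^0.648 ≈ 11.094.
V ≈ 5.99 × 11.094 ≈ 66.5 kt.
Translation term: 0.8 × 0.5 × 9 = 3.6 kt.
Corrected V ≈ 70.1 kt → 70 kt.

70 kt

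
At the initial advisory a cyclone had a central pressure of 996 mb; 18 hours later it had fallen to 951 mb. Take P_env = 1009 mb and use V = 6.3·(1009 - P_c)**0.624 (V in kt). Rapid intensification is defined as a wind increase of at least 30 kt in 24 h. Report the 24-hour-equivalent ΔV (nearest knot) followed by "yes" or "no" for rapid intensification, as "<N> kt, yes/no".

V₁: ΔP = 13, V ≈ 6.3 × 13^0.624 ≈ 31.22 kt.
V₂: ΔP = 58, V ≈ 6.3 × 58^0.624 ≈ 79.38 kt.
ΔV over 18 h = 48.16 kt → 24 h equivalent = 48.16 × 24/18 ≈ 64.21 kt.
64 kt ≥ 30 kt ⇒ rapid intensification.

64 kt, yes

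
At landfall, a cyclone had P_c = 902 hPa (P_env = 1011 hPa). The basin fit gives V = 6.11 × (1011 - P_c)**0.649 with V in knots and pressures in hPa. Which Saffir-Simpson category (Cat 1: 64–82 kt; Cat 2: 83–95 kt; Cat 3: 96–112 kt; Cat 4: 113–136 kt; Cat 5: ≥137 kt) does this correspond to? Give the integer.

ΔP = 1011 − 902 = 109 hPa.
V ≈ 6.11 × 109^0.649 = 6.11 × 21.00 ≈ 128 kt.
128 kt falls in the Category 4 band.

4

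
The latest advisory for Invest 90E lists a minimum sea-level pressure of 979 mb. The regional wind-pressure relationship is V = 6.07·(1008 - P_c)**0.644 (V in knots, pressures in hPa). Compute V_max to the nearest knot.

ΔP = 1008 − 979 = 29 mb.
29^0.644 ≈ 8.745.
V ≈ 6.07 × 8.745 ≈ 53.1 kt.

53 kt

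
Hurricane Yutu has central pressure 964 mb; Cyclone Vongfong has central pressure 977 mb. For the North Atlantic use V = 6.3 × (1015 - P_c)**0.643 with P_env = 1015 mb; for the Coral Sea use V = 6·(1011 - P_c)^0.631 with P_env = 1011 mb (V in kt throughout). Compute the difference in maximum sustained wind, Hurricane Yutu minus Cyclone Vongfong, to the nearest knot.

Hurricane Yutu: ΔP = 51; V ≈ 6.3 × 51^0.643 ≈ 78.94 kt.
Cyclone Vongfong: ΔP = 34; V ≈ 6 × 34^0.631 ≈ 55.53 kt.
Difference ≈ 78.94 − 55.53 = 23.41 → 23 kt.

23 kt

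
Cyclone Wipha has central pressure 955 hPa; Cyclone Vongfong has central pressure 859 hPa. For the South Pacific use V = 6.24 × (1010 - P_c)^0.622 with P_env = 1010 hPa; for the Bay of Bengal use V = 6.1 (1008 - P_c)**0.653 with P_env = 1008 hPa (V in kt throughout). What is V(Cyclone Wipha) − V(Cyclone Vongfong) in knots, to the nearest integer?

-85 kt

Cyclone Wipha: ΔP = 55; V ≈ 6.24 × 55^0.622 ≈ 75.46 kt.
Cyclone Vongfong: ΔP = 149; V ≈ 6.1 × 149^0.653 ≈ 160.11 kt.
Difference ≈ 75.46 − 160.11 = -84.65 → -85 kt.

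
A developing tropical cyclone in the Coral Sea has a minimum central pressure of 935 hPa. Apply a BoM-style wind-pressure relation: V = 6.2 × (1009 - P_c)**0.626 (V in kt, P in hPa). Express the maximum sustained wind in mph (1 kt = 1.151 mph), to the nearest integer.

ΔP = 1009 − 935 = 74 hPa.
V ≈ 6.2 × 74^0.626 = 6.2 × 14.796 ≈ 91.734 kt.
91.734 × 1.151 ≈ 105.59 mph → 106 mph.

106 mph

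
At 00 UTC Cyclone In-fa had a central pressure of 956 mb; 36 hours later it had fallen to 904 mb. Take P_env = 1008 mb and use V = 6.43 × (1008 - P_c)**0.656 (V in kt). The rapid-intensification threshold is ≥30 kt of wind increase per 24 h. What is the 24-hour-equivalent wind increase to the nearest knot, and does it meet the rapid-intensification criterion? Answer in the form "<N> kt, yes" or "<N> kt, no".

V₁: ΔP = 52, V ≈ 6.43 × 52^0.656 ≈ 85.88 kt.
V₂: ΔP = 104, V ≈ 6.43 × 104^0.656 ≈ 135.33 kt.
ΔV over 36 h = 49.45 kt → 24 h equivalent = 49.45 × 24/36 ≈ 32.97 kt.
33 kt ≥ 30 kt ⇒ rapid intensification.

33 kt, yes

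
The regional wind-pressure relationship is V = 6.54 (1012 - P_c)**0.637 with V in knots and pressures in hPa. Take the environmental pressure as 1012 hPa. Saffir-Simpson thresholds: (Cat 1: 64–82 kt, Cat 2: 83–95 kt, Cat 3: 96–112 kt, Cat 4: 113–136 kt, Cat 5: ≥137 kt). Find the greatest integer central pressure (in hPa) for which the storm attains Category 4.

924 hPa

Category 4 begins at V = 113 kt.
Required ΔP = (113/6.54)^(1/0.637) = 17.278^1.570 ≈ 87.64 hPa.
P_c ≤ 1012 − 87.64 = 924.36, so the highest integer P_c is 924 hPa.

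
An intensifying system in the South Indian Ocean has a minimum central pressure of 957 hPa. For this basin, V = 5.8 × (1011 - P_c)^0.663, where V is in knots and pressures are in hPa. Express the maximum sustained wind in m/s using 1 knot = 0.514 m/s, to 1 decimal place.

ΔP = 1011 − 957 = 54 hPa.
V ≈ 5.8 × 54^0.663 = 5.8 × 14.079 ≈ 81.659 kt.
81.659 × 0.514 ≈ 41.97 m/s → 42.0 m/s.

42.0 m/s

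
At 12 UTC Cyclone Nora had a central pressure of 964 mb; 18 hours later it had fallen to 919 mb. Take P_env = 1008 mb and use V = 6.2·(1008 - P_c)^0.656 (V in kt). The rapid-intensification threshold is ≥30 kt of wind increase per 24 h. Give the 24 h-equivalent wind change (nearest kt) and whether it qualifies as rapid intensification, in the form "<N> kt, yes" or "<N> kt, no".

V₁: ΔP = 44, V ≈ 6.2 × 44^0.656 ≈ 74.22 kt.
V₂: ΔP = 89, V ≈ 6.2 × 89^0.656 ≈ 117.81 kt.
ΔV over 18 h = 43.59 kt → 24 h equivalent = 43.59 × 24/18 ≈ 58.12 kt.
58 kt ≥ 30 kt ⇒ rapid intensification.

58 kt, yes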